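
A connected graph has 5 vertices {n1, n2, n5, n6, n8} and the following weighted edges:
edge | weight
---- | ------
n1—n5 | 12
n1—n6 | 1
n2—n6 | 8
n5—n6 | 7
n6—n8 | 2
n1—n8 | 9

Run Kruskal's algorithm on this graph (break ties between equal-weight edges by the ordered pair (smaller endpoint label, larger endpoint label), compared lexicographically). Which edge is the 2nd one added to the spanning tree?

Kruskal: consider edges lightest-first.
n1—n6 (1): add. Components now {n2} {n1,n6} {n5} {n8}
n6—n8 (2): add. Components now {n2} {n1,n6,n8} {n5}
n5—n6 (7): add. Components now {n2} {n1,n5,n6,n8}
n2—n6 (8): add. Components now {n1,n2,n5,n6,n8}
The 2nd edge added is n6—n8.

n6-n8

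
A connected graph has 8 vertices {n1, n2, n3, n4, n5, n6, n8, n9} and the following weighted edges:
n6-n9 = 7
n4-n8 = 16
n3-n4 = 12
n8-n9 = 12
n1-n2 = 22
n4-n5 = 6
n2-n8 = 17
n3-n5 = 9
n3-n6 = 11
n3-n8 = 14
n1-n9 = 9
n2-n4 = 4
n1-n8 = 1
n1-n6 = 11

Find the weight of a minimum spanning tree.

47

Prim, starting at n6.
Step 1: frontier [n6-n9 7, n1-n6 11, n3-n6 11] → take n6-n9 (7); add n9.
Step 2: frontier [n1-n6 11, n3-n6 11, n1-n9 9, n8-n9 12] → take n1-n9 (9); add n1.
Step 3: frontier [n1-n8 1, n1-n2 22, n3-n6 11, n8-n9 12] → take n1-n8 (1); add n8.
Step 4: frontier [n1-n2 22, n3-n6 11, n3-n8 14, n4-n8 16, n2-n8 17] → take n3-n6 (11); add n3.
Step 5: frontier [n1-n2 22, n3-n5 9, n3-n4 12, n4-n8 16, n2-n8 17] → take n3-n5 (9); add n5.
Step 6: frontier [n1-n2 22, n3-n4 12, n4-n5 6, n4-n8 16, n2-n8 17] → take n4-n5 (6); add n4.
Step 7: frontier [n1-n2 22, n2-n4 4, n2-n8 17] → take n2-n4 (4); add n2.
MST edges: n6-n9, n1-n9, n1-n8, n3-n6, n3-n5, n4-n5, n2-n4; total weight 7+9+1+11+9+6+4 = 47.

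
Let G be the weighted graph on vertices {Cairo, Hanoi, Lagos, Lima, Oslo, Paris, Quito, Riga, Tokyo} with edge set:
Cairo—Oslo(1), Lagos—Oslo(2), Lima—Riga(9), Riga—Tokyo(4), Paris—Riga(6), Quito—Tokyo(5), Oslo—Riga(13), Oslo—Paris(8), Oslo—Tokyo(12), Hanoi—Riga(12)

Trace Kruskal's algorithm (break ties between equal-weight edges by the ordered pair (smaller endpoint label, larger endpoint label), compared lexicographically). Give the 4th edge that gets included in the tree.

Kruskal: consider edges lightest-first.
Cairo—Oslo (1): add — endpoints in different components.
Lagos—Oslo (2): add — endpoints in different components.
Riga—Tokyo (4): add — endpoints in different components.
Quito—Tokyo (5): add — endpoints in different components.
Paris—Riga (6): add — endpoints in different components.
Oslo—Paris (8): add — endpoints in different components.
Lima—Riga (9): add — endpoints in different components.
Hanoi—Riga (12): add — endpoints in different components.
The 4th edge added is Quito—Tokyo.

Quito-Tokyo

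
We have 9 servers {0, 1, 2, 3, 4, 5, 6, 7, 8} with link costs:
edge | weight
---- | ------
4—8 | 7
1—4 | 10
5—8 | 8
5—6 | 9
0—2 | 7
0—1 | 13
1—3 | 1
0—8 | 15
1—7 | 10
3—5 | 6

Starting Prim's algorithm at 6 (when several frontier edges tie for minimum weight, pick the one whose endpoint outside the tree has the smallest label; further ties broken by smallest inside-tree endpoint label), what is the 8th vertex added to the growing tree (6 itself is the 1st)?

Grow the tree from 6 using Prim:
Step 1: frontier [5—6 9] → take 5—6 (9); add 5.
Step 2: frontier [3—5 6, 5—8 8] → take 3—5 (6); add 3.
Step 3: frontier [1—3 1, 5—8 8] → take 1—3 (1); add 1.
Step 4: frontier [1—4 10, 1—7 10, 0—1 13, 5—8 8] → take 5—8 (8); add 8.
Step 5: frontier [1—4 10, 1—7 10, 0—1 13, 4—8 7, 0—8 15] → take 4—8 (7); add 4.
Step 6: frontier [1—7 10, 0—1 13, 0—8 15] → take 1—7 (10); add 7.
Step 7: frontier [0—1 13, 0—8 15] → take 0—1 (13); add 0.
Step 8: frontier [0—2 7] → take 0—2 (7); add 2.
Vertex order: 6, 5, 3, 1, 8, 4, 7, 0, 2. The 8th vertex is 0.

0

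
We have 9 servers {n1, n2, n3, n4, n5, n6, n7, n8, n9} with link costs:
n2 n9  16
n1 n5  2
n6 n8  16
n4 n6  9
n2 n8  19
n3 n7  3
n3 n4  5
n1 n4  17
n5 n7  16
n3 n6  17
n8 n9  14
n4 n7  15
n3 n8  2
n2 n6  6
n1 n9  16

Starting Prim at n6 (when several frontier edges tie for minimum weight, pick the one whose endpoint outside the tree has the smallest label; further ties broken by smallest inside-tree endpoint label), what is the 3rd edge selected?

Prim's algorithm from n6:
Step 1: cheapest edge leaving the tree is n2 n6 (6); add n2.
Step 2: cheapest edge leaving the tree is n4 n6 (9); add n4.
Step 3: cheapest edge leaving the tree is n3 n4 (5); add n3.
Step 4: cheapest edge leaving the tree is n3 n8 (2); add n8.
Step 5: cheapest edge leaving the tree is n3 n7 (3); add n7.
Step 6: cheapest edge leaving the tree is n8 n9 (14); add n9.
Step 7: cheapest edge leaving the tree is n1 n9 (16); add n1.
Step 8: cheapest edge leaving the tree is n1 n5 (2); add n5.
The 3rd edge added is n3 n4.

n3-n4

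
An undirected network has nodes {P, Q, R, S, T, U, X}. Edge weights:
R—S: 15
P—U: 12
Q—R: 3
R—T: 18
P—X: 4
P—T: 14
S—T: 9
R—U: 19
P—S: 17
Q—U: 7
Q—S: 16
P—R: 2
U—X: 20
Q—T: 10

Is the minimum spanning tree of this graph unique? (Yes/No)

Sort edges by weight, then run Kruskal:
P—R (2): add — endpoints in different components.
Q—R (3): add — endpoints in different components.
P—X (4): add — endpoints in different components.
Q—U (7): add — endpoints in different components.
S—T (9): add — endpoints in different components.
Q—T (10): add — endpoints in different components.
Every non-tree edge has weight strictly greater than the heaviest edge on the tree path between its endpoints, so the MST is unique.

Yes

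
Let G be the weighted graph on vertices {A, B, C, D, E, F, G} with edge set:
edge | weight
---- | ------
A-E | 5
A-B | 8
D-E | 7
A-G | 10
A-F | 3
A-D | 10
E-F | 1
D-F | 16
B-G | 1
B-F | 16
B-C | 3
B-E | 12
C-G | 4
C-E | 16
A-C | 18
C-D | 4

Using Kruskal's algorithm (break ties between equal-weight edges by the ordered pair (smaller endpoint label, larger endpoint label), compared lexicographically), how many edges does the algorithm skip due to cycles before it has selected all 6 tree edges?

2

Kruskal: consider edges lightest-first.
B-G (1): add — endpoints in different components.
E-F (1): add — endpoints in different components.
A-F (3): add — endpoints in different components.
B-C (3): add — endpoints in different components.
C-D (4): add — endpoints in different components.
C-G (4): skip — C and G already connected.
A-E (5): skip — A and E already connected.
D-E (7): add — endpoints in different components.
Edges rejected before the tree was complete: 2.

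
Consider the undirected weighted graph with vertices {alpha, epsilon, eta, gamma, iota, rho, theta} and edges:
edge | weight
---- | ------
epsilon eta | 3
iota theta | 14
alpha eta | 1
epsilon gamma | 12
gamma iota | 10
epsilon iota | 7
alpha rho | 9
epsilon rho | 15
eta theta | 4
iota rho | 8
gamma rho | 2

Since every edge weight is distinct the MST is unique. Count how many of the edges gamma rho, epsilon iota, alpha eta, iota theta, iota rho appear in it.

Kruskal: consider edges lightest-first.
alpha eta (1): add — endpoints in different components.
gamma rho (2): add — endpoints in different components.
epsilon eta (3): add — endpoints in different components.
eta theta (4): add — endpoints in different components.
epsilon iota (7): add — endpoints in different components.
iota rho (8): add — endpoints in different components.
MST edge set: {alpha eta, gamma rho, epsilon eta, eta theta, epsilon iota, iota rho}.
Of the listed edges, {gamma rho, epsilon iota, alpha eta, iota rho} are in the MST → 4.

4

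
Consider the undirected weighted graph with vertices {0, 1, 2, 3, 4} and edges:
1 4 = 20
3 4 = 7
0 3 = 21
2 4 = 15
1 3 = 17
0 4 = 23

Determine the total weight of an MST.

60

Kruskal: consider edges lightest-first.
3 4 (7): add — endpoints in different components.
2 4 (15): add — endpoints in different components.
1 3 (17): add — endpoints in different components.
1 4 (20): skip — 1 and 4 already connected.
0 3 (21): add — endpoints in different components.
MST edges: 3 4, 2 4, 1 3, 0 3; total weight 7+15+17+21 = 60.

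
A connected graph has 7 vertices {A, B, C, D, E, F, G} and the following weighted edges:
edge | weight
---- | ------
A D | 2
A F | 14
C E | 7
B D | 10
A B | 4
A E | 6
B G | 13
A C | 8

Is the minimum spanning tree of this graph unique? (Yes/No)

Kruskal's algorithm — process edges by increasing weight (ties by edge label):
A D (2): add — endpoints in different components.
A B (4): add — endpoints in different components.
A E (6): add — endpoints in different components.
C E (7): add — endpoints in different components.
A C (8): skip — A and C already connected.
B D (10): skip — B and D already connected.
B G (13): add — endpoints in different components.
A F (14): add — endpoints in different components.
Every non-tree edge has weight strictly greater than the heaviest edge on the tree path between its endpoints, so the MST is unique.

Yes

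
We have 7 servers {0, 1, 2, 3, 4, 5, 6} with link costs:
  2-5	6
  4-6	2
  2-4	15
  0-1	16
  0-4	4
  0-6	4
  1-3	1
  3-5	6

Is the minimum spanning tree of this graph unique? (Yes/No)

Kruskal's algorithm — process edges by increasing weight (ties by edge label):
1-3 (1): add — endpoints in different components.
4-6 (2): add — endpoints in different components.
0-4 (4): add — endpoints in different components.
0-6 (4): skip — 0 and 6 already connected.
2-5 (6): add — endpoints in different components.
3-5 (6): add — endpoints in different components.
2-4 (15): add — endpoints in different components.
Non-tree edge 0-6 has weight 4, equal to the heaviest edge on its tree cycle — swapping gives another MST of the same weight. Not unique.

No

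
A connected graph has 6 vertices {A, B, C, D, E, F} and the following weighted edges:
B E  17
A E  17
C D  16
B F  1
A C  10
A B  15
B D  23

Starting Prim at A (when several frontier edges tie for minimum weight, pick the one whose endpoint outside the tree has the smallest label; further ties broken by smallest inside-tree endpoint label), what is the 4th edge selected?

C-D

Prim, starting at A.
Step 1: cheapest edge leaving the tree is A C (10); add C.
Step 2: cheapest edge leaving the tree is A B (15); add B.
Step 3: cheapest edge leaving the tree is B F (1); add F.
Step 4: cheapest edge leaving the tree is C D (16); add D.
Step 5: cheapest edge leaving the tree is A E (17); add E.
The 4th edge added is C D.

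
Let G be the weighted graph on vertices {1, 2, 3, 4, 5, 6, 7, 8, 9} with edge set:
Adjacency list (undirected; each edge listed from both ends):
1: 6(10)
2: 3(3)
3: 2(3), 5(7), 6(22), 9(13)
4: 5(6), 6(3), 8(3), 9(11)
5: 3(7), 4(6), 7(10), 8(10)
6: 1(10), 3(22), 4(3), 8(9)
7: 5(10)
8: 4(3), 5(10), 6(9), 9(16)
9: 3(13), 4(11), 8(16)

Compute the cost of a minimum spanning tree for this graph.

53

Grow the tree from 3 using Prim:
Step 1: frontier [2–3 3, 3–5 7, 3–9 13, 3–6 22] → take 2–3 (3); add 2.
Step 2: frontier [3–5 7, 3–9 13, 3–6 22] → take 3–5 (7); add 5.
Step 3: frontier [3–9 13, 3–6 22, 4–5 6, 5–7 10, 5–8 10] → take 4–5 (6); add 4.
Step 4: frontier [3–9 13, 3–6 22, 4–6 3, 4–8 3, 4–9 11, 5–7 10, 5–8 10] → take 4–6 (3); add 6.
Step 5: frontier [3–9 13, 4–8 3, 4–9 11, 5–7 10, 5–8 10, 6–8 9, 1–6 10] → take 4–8 (3); add 8.
Step 6: frontier [3–9 13, 4–9 11, 5–7 10, 1–6 10, 8–9 16] → take 1–6 (10); add 1.
Step 7: frontier [3–9 13, 4–9 11, 5–7 10, 8–9 16] → take 5–7 (10); add 7.
Step 8: frontier [3–9 13, 4–9 11, 8–9 16] → take 4–9 (11); add 9.
MST edges: 2–3, 3–5, 4–5, 4–6, 4–8, 1–6, 5–7, 4–9; total weight 3+7+6+3+3+10+10+11 = 53.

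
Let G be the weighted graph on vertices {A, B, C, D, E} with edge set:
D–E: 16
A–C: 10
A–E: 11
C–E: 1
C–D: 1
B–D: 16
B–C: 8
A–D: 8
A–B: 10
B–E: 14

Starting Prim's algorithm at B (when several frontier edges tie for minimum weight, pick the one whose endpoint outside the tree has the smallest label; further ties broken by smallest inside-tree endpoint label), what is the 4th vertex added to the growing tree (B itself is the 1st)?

E

Grow the tree from B using Prim:
Step 1: frontier [B–C 8, A–B 10, B–E 14, B–D 16] → take B–C (8); add C.
Step 2: frontier [A–B 10, B–E 14, B–D 16, C–D 1, C–E 1, A–C 10] → take C–D (1); add D.
Step 3: frontier [A–B 10, B–E 14, C–E 1, A–C 10, A–D 8, D–E 16] → take C–E (1); add E.
Step 4: frontier [A–B 10, A–C 10, A–D 8, A–E 11] → take A–D (8); add A.
Vertex order: B, C, D, E, A. The 4th vertex is E.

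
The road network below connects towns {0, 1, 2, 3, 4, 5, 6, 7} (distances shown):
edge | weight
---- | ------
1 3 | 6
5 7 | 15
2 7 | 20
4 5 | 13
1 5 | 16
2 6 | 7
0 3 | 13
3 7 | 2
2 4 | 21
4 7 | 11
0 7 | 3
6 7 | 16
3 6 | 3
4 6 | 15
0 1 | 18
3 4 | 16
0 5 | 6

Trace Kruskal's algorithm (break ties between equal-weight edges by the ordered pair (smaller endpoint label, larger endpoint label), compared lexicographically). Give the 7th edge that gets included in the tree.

4-7

Kruskal: consider edges lightest-first.
3 7 (2): add — endpoints in different components.
0 7 (3): add — endpoints in different components.
3 6 (3): add — endpoints in different components.
0 5 (6): add — endpoints in different components.
1 3 (6): add — endpoints in different components.
2 6 (7): add — endpoints in different components.
4 7 (11): add — endpoints in different components.
The 7th edge added is 4 7.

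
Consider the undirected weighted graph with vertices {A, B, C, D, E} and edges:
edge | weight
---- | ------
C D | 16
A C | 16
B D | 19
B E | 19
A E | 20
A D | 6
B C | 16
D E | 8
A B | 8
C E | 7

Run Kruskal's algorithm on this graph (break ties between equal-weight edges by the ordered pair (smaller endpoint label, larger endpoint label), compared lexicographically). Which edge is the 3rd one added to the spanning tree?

Kruskal: consider edges lightest-first.
A D (6): add. Components now {A,D} {B} {C} {E}
C E (7): add. Components now {A,D} {B} {C,E}
A B (8): add. Components now {A,B,D} {C,E}
D E (8): add. Components now {A,B,C,D,E}
The 3rd edge added is A B.

A-B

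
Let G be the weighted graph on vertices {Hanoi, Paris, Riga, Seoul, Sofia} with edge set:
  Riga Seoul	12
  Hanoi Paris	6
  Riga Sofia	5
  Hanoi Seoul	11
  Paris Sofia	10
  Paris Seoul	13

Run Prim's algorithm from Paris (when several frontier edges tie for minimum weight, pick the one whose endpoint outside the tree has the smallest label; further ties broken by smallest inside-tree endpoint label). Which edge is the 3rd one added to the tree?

Prim, starting at Paris.
Step 1: frontier [Hanoi Paris 6, Paris Sofia 10, Paris Seoul 13] → take Hanoi Paris (6); add Hanoi.
Step 2: frontier [Hanoi Seoul 11, Paris Sofia 10, Paris Seoul 13] → take Paris Sofia (10); add Sofia.
Step 3: frontier [Hanoi Seoul 11, Paris Seoul 13, Riga Sofia 5] → take Riga Sofia (5); add Riga.
Step 4: frontier [Hanoi Seoul 11, Paris Seoul 13, Riga Seoul 12] → take Hanoi Seoul (11); add Seoul.
The 3rd edge added is Riga Sofia.

Riga-Sofia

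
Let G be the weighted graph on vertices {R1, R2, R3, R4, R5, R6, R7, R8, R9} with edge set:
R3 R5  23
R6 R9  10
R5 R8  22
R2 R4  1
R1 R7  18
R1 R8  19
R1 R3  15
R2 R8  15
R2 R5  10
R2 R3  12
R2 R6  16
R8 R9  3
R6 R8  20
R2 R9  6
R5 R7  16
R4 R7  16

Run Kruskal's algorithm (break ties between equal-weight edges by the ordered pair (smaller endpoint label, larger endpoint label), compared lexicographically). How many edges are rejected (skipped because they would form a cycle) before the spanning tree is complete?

2

Kruskal: consider edges lightest-first.
R2 R4 (1): add — endpoints in different components.
R8 R9 (3): add — endpoints in different components.
R2 R9 (6): add — endpoints in different components.
R2 R5 (10): add — endpoints in different components.
R6 R9 (10): add — endpoints in different components.
R2 R3 (12): add — endpoints in different components.
R1 R3 (15): add — endpoints in different components.
R2 R8 (15): skip — R2 and R8 already connected.
R2 R6 (16): skip — R2 and R6 already connected.
R4 R7 (16): add — endpoints in different components.
Edges rejected before the tree was complete: 2.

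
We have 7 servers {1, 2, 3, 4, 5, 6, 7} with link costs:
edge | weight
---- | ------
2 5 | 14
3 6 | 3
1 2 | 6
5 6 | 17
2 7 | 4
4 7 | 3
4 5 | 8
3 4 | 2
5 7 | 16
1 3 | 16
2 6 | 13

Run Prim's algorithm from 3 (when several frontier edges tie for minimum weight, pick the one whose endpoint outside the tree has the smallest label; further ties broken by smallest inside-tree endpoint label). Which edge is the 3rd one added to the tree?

Prim's algorithm from 3:
Step 1: cheapest edge leaving the tree is 3 4 (2); add 4.
Step 2: cheapest edge leaving the tree is 3 6 (3); add 6.
Step 3: cheapest edge leaving the tree is 4 7 (3); add 7.
Step 4: cheapest edge leaving the tree is 2 7 (4); add 2.
Step 5: cheapest edge leaving the tree is 1 2 (6); add 1.
Step 6: cheapest edge leaving the tree is 4 5 (8); add 5.
The 3rd edge added is 4 7.

4-7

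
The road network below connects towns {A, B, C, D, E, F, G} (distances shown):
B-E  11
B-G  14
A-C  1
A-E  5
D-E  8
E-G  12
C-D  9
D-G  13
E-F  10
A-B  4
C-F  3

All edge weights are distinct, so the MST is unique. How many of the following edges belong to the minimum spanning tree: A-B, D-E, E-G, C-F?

4

Kruskal's algorithm — process edges by increasing weight (ties by edge label):
A-C (1): add. Components now {A,C} {B} {D} {E} {F} {G}
C-F (3): add. Components now {A,C,F} {B} {D} {E} {G}
A-B (4): add. Components now {A,B,C,F} {D} {E} {G}
A-E (5): add. Components now {A,B,C,E,F} {D} {G}
D-E (8): add. Components now {A,B,C,D,E,F} {G}
C-D (9): skip — C and D already connected.
E-F (10): skip — E and F already connected.
B-E (11): skip — B and E already connected.
E-G (12): add. Components now {A,B,C,D,E,F,G}
MST edge set: {A-C, C-F, A-B, A-E, D-E, E-G}.
Of the listed edges, {A-B, D-E, E-G, C-F} are in the MST → 4.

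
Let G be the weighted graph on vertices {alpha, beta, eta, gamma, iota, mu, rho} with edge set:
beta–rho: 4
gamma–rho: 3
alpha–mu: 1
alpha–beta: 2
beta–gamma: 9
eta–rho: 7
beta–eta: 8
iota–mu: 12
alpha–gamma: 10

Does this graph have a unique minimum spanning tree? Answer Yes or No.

Yes

Sort edges by weight, then run Kruskal:
alpha–mu (1): add. Components now {alpha,mu} {eta} {iota} {gamma} {beta} {rho}
alpha–beta (2): add. Components now {alpha,beta,mu} {eta} {iota} {gamma} {rho}
gamma–rho (3): add. Components now {alpha,beta,mu} {eta} {iota} {gamma,rho}
beta–rho (4): add. Components now {alpha,beta,gamma,mu,rho} {eta} {iota}
eta–rho (7): add. Components now {alpha,beta,eta,gamma,mu,rho} {iota}
beta–eta (8): skip — eta and beta already connected.
beta–gamma (9): skip — gamma and beta already connected.
alpha–gamma (10): skip — alpha and gamma already connected.
iota–mu (12): add. Components now {alpha,beta,eta,gamma,iota,mu,rho}
Every non-tree edge has weight strictly greater than the heaviest edge on the tree path between its endpoints, so the MST is unique.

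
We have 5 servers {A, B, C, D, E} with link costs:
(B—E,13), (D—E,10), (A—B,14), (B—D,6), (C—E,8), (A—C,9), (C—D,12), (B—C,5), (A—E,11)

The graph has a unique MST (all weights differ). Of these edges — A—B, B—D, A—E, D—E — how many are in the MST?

Kruskal's algorithm — process edges by increasing weight (ties by edge label):
B—C (5): add — endpoints in different components.
B—D (6): add — endpoints in different components.
C—E (8): add — endpoints in different components.
A—C (9): add — endpoints in different components.
MST edge set: {B—C, B—D, C—E, A—C}.
Of the listed edges, {B—D} are in the MST → 1.

1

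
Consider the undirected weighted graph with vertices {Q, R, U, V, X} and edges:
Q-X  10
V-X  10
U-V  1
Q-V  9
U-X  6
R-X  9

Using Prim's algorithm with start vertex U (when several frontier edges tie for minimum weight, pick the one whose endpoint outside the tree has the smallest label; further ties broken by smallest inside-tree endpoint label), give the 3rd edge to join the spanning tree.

Q-V

Prim, starting at U.
Step 1: frontier [U-V 1, U-X 6] → take U-V (1); add V.
Step 2: frontier [U-X 6, Q-V 9, V-X 10] → take U-X (6); add X.
Step 3: frontier [Q-V 9, R-X 9, Q-X 10] → take Q-V (9); add Q.
Step 4: frontier [R-X 9] → take R-X (9); add R.
The 3rd edge added is Q-V.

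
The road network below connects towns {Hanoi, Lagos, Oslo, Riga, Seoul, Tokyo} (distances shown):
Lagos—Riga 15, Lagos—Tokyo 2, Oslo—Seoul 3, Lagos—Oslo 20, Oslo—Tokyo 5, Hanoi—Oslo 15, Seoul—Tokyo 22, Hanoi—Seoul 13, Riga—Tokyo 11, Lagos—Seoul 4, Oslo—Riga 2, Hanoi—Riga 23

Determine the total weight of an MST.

Sort edges by weight, then run Kruskal:
Lagos—Tokyo (2): add — endpoints in different components.
Oslo—Riga (2): add — endpoints in different components.
Oslo—Seoul (3): add — endpoints in different components.
Lagos—Seoul (4): add — endpoints in different components.
Oslo—Tokyo (5): skip — Tokyo and Oslo already connected.
Riga—Tokyo (11): skip — Riga and Tokyo already connected.
Hanoi—Seoul (13): add — endpoints in different components.
MST edges: Lagos—Tokyo, Oslo—Riga, Oslo—Seoul, Lagos—Seoul, Hanoi—Seoul; total weight 2+2+3+4+13 = 24.

24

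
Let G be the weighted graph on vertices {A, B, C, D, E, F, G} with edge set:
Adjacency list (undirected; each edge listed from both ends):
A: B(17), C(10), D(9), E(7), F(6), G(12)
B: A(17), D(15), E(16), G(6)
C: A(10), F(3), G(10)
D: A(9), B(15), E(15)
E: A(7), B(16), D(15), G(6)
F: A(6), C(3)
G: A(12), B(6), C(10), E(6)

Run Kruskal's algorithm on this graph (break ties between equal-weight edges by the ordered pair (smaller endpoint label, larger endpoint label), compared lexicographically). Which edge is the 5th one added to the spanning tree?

Sort edges by weight, then run Kruskal:
C-F (3): add — endpoints in different components.
A-F (6): add — endpoints in different components.
B-G (6): add — endpoints in different components.
E-G (6): add — endpoints in different components.
A-E (7): add — endpoints in different components.
A-D (9): add — endpoints in different components.
The 5th edge added is A-E.

A-E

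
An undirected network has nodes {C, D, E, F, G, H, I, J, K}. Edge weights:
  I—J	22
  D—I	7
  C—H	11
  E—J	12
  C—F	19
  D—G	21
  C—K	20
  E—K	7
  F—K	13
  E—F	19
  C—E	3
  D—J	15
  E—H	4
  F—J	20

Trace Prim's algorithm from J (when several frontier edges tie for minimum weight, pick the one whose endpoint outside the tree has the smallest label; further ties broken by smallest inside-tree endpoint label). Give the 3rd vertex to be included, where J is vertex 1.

Grow the tree from J using Prim:
Step 1: frontier [E—J 12, D—J 15, F—J 20, I—J 22] → take E—J (12); add E.
Step 2: frontier [C—E 3, E—H 4, E—K 7, E—F 19, D—J 15, F—J 20, I—J 22] → take C—E (3); add C.
Step 3: frontier [C—H 11, C—F 19, C—K 20, E—H 4, E—K 7, E—F 19, D—J 15, F—J 20, I—J 22] → take E—H (4); add H.
Step 4: frontier [C—F 19, C—K 20, E—K 7, E—F 19, D—J 15, F—J 20, I—J 22] → take E—K (7); add K.
Step 5: frontier [C—F 19, E—F 19, D—J 15, F—J 20, I—J 22, F—K 13] → take F—K (13); add F.
Step 6: frontier [D—J 15, I—J 22] → take D—J (15); add D.
Step 7: frontier [D—I 7, D—G 21, I—J 22] → take D—I (7); add I.
Step 8: frontier [D—G 21] → take D—G (21); add G.
Vertex order: J, E, C, H, K, F, D, I, G. The 3rd vertex is C.

C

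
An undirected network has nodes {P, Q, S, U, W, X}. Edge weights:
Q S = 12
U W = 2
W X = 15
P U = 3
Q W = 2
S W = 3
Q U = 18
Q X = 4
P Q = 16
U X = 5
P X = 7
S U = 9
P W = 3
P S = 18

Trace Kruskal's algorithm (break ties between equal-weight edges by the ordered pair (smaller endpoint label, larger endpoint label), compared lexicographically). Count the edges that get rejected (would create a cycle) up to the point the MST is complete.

Kruskal: consider edges lightest-first.
Q W (2): add — endpoints in different components.
U W (2): add — endpoints in different components.
P U (3): add — endpoints in different components.
P W (3): skip — W and P already connected.
S W (3): add — endpoints in different components.
Q X (4): add — endpoints in different components.
Edges rejected before the tree was complete: 1.

1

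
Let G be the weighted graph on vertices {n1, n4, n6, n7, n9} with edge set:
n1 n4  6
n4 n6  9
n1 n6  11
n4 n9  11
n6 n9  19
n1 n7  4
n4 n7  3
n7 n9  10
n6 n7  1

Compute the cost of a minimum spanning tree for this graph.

Kruskal: consider edges lightest-first.
n6 n7 (1): add — endpoints in different components.
n4 n7 (3): add — endpoints in different components.
n1 n7 (4): add — endpoints in different components.
n1 n4 (6): skip — n4 and n1 already connected.
n4 n6 (9): skip — n6 and n4 already connected.
n7 n9 (10): add — endpoints in different components.
MST edges: n6 n7, n4 n7, n1 n7, n7 n9; total weight 1+3+4+10 = 18.

18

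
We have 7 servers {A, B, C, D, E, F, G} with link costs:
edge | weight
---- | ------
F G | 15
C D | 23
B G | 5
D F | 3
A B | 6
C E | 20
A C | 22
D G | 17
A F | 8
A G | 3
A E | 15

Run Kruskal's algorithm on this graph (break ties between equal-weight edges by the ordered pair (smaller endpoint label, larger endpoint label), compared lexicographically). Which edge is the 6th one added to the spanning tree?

C-E

Kruskal: consider edges lightest-first.
A G (3): add. Components now {A,G} {B} {C} {D} {E} {F}
D F (3): add. Components now {A,G} {B} {C} {D,F} {E}
B G (5): add. Components now {A,B,G} {C} {D,F} {E}
A B (6): skip — A and B already connected.
A F (8): add. Components now {A,B,D,F,G} {C} {E}
A E (15): add. Components now {A,B,D,E,F,G} {C}
F G (15): skip — F and G already connected.
D G (17): skip — D and G already connected.
C E (20): add. Components now {A,B,C,D,E,F,G}
The 6th edge added is C E.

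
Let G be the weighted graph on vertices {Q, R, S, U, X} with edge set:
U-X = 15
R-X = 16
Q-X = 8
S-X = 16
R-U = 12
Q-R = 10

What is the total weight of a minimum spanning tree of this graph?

Kruskal: consider edges lightest-first.
Q-X (8): add — endpoints in different components.
Q-R (10): add — endpoints in different components.
R-U (12): add — endpoints in different components.
U-X (15): skip — U and X already connected.
R-X (16): skip — R and X already connected.
S-X (16): add — endpoints in different components.
MST edges: Q-X, Q-R, R-U, S-X; total weight 8+10+12+16 = 46.

46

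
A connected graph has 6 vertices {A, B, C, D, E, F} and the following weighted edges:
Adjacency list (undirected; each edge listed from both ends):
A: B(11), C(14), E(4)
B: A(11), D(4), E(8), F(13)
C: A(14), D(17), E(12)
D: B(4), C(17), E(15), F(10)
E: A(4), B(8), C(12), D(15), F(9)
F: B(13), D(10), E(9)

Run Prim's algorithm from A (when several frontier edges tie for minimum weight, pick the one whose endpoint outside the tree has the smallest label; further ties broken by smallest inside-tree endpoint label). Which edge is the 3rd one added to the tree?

Prim's algorithm from A:
Step 1: frontier [A E 4, A B 11, A C 14] → take A E (4); add E.
Step 2: frontier [A B 11, A C 14, B E 8, E F 9, C E 12, D E 15] → take B E (8); add B.
Step 3: frontier [A C 14, B D 4, B F 13, E F 9, C E 12, D E 15] → take B D (4); add D.
Step 4: frontier [A C 14, B F 13, D F 10, C D 17, E F 9, C E 12] → take E F (9); add F.
Step 5: frontier [A C 14, C D 17, C E 12] → take C E (12); add C.
The 3rd edge added is B D.

B-D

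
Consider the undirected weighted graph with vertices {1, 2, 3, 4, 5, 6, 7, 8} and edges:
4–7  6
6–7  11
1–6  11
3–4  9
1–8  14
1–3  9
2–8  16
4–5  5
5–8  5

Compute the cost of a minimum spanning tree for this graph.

Grow the tree from 4 using Prim:
Step 1: cheapest edge leaving the tree is 4–5 (5); add 5.
Step 2: cheapest edge leaving the tree is 5–8 (5); add 8.
Step 3: cheapest edge leaving the tree is 4–7 (6); add 7.
Step 4: cheapest edge leaving the tree is 3–4 (9); add 3.
Step 5: cheapest edge leaving the tree is 1–3 (9); add 1.
Step 6: cheapest edge leaving the tree is 1–6 (11); add 6.
Step 7: cheapest edge leaving the tree is 2–8 (16); add 2.
MST edges: 4–5, 5–8, 4–7, 3–4, 1–3, 1–6, 2–8; total weight 5+5+6+9+9+11+16 = 61.

61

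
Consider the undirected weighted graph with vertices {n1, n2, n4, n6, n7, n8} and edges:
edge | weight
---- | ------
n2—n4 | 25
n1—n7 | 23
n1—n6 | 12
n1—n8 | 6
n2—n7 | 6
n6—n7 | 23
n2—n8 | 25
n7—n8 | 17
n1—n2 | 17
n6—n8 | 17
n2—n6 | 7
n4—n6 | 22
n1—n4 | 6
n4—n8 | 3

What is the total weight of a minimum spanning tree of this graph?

Kruskal: consider edges lightest-first.
n4—n8 (3): add. Components now {n4,n8} {n1} {n6} {n2} {n7}
n1—n4 (6): add. Components now {n1,n4,n8} {n6} {n2} {n7}
n1—n8 (6): skip — n1 and n8 already connected.
n2—n7 (6): add. Components now {n1,n4,n8} {n6} {n2,n7}
n2—n6 (7): add. Components now {n1,n4,n8} {n2,n6,n7}
n1—n6 (12): add. Components now {n1,n2,n4,n6,n7,n8}
MST edges: n4—n8, n1—n4, n2—n7, n2—n6, n1—n6; total weight 3+6+6+7+12 = 34.

34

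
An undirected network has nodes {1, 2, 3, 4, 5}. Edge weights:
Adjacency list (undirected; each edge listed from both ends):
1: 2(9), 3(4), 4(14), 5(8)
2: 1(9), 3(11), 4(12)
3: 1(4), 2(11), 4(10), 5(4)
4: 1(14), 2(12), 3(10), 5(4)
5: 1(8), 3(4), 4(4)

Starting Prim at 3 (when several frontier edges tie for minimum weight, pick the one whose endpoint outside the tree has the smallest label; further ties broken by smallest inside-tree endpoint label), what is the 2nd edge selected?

Prim's algorithm from 3:
Step 1: frontier [1 3 4, 3 5 4, 3 4 10, 2 3 11] → take 1 3 (4); add 1.
Step 2: frontier [1 5 8, 1 2 9, 1 4 14, 3 5 4, 3 4 10, 2 3 11] → take 3 5 (4); add 5.
Step 3: frontier [1 2 9, 1 4 14, 3 4 10, 2 3 11, 4 5 4] → take 4 5 (4); add 4.
Step 4: frontier [1 2 9, 2 3 11, 2 4 12] → take 1 2 (9); add 2.
The 2nd edge added is 3 5.

3-5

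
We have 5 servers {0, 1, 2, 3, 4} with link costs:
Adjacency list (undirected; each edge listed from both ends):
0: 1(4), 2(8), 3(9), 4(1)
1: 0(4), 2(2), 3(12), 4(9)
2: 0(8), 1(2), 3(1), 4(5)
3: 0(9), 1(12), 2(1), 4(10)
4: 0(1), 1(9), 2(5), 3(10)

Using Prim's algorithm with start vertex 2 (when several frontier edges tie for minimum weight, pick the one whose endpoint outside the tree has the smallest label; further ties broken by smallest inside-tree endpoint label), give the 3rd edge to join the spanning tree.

Prim, starting at 2.
Step 1: cheapest edge leaving the tree is 2—3 (1); add 3.
Step 2: cheapest edge leaving the tree is 1—2 (2); add 1.
Step 3: cheapest edge leaving the tree is 0—1 (4); add 0.
Step 4: cheapest edge leaving the tree is 0—4 (1); add 4.
The 3rd edge added is 0—1.

0-1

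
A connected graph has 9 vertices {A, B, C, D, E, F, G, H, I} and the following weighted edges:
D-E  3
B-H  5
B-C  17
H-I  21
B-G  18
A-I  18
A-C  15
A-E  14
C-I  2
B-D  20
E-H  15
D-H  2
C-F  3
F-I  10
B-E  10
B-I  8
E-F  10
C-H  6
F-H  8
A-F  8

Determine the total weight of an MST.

47

Prim's algorithm from F:
Step 1: cheapest edge leaving the tree is C-F (3); add C.
Step 2: cheapest edge leaving the tree is C-I (2); add I.
Step 3: cheapest edge leaving the tree is C-H (6); add H.
Step 4: cheapest edge leaving the tree is D-H (2); add D.
Step 5: cheapest edge leaving the tree is D-E (3); add E.
Step 6: cheapest edge leaving the tree is B-H (5); add B.
Step 7: cheapest edge leaving the tree is A-F (8); add A.
Step 8: cheapest edge leaving the tree is B-G (18); add G.
MST edges: C-F, C-I, C-H, D-H, D-E, B-H, A-F, B-G; total weight 3+2+6+2+3+5+8+18 = 47.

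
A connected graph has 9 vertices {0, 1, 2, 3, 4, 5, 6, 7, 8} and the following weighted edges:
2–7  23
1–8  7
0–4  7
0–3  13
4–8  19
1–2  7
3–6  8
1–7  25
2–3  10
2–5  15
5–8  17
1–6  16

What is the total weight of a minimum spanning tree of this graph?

Kruskal's algorithm — process edges by increasing weight (ties by edge label):
0–4 (7): add — endpoints in different components.
1–2 (7): add — endpoints in different components.
1–8 (7): add — endpoints in different components.
3–6 (8): add — endpoints in different components.
2–3 (10): add — endpoints in different components.
0–3 (13): add — endpoints in different components.
2–5 (15): add — endpoints in different components.
1–6 (16): skip — 1 and 6 already connected.
5–8 (17): skip — 5 and 8 already connected.
4–8 (19): skip — 4 and 8 already connected.
2–7 (23): add — endpoints in different components.
MST edges: 0–4, 1–2, 1–8, 3–6, 2–3, 0–3, 2–5, 2–7; total weight 7+7+7+8+10+13+15+23 = 90.

90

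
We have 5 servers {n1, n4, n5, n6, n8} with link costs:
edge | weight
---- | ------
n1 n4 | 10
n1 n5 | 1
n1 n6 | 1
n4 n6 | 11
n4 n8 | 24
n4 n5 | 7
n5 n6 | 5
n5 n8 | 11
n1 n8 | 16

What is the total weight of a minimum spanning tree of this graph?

Grow the tree from n8 using Prim:
Step 1: cheapest edge leaving the tree is n5 n8 (11); add n5.
Step 2: cheapest edge leaving the tree is n1 n5 (1); add n1.
Step 3: cheapest edge leaving the tree is n1 n6 (1); add n6.
Step 4: cheapest edge leaving the tree is n4 n5 (7); add n4.
MST edges: n5 n8, n1 n5, n1 n6, n4 n5; total weight 11+1+1+7 = 20.

20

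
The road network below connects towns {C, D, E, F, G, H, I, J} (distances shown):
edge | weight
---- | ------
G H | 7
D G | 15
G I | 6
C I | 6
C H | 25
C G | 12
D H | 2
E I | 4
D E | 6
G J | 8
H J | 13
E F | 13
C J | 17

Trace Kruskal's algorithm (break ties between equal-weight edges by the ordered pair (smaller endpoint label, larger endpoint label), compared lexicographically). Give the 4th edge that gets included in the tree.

Sort edges by weight, then run Kruskal:
D H (2): add — endpoints in different components.
E I (4): add — endpoints in different components.
C I (6): add — endpoints in different components.
D E (6): add — endpoints in different components.
G I (6): add — endpoints in different components.
G H (7): skip — G and H already connected.
G J (8): add — endpoints in different components.
C G (12): skip — C and G already connected.
E F (13): add — endpoints in different components.
The 4th edge added is D E.

D-E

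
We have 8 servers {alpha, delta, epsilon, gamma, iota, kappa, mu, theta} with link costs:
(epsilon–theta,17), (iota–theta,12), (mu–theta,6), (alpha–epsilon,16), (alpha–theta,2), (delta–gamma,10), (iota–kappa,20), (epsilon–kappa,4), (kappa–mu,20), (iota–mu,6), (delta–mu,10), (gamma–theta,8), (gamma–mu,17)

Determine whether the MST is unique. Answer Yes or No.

Kruskal: consider edges lightest-first.
alpha–theta (2): add — endpoints in different components.
epsilon–kappa (4): add — endpoints in different components.
iota–mu (6): add — endpoints in different components.
mu–theta (6): add — endpoints in different components.
gamma–theta (8): add — endpoints in different components.
delta–gamma (10): add — endpoints in different components.
delta–mu (10): skip — delta and mu already connected.
iota–theta (12): skip — theta and iota already connected.
alpha–epsilon (16): add — endpoints in different components.
Non-tree edge delta–mu has weight 10, equal to the heaviest edge on its tree cycle — swapping gives another MST of the same weight. Not unique.

No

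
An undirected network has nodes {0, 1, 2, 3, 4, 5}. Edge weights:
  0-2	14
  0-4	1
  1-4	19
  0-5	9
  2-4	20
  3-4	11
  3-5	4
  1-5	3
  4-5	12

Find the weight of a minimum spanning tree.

31

Grow the tree from 1 using Prim:
Step 1: cheapest edge leaving the tree is 1-5 (3); add 5.
Step 2: cheapest edge leaving the tree is 3-5 (4); add 3.
Step 3: cheapest edge leaving the tree is 0-5 (9); add 0.
Step 4: cheapest edge leaving the tree is 0-4 (1); add 4.
Step 5: cheapest edge leaving the tree is 0-2 (14); add 2.
MST edges: 1-5, 3-5, 0-5, 0-4, 0-2; total weight 3+4+9+1+14 = 31.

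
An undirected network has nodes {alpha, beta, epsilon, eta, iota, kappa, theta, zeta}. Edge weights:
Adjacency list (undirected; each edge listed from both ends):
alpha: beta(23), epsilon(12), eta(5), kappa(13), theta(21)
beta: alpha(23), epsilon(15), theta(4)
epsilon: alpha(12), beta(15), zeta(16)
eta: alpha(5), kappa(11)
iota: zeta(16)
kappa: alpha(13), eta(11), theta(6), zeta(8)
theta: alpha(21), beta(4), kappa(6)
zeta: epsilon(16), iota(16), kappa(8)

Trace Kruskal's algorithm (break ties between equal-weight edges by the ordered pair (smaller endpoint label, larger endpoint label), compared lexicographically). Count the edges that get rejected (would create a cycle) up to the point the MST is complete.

Kruskal's algorithm — process edges by increasing weight (ties by edge label):
beta-theta (4): add — endpoints in different components.
alpha-eta (5): add — endpoints in different components.
kappa-theta (6): add — endpoints in different components.
kappa-zeta (8): add — endpoints in different components.
eta-kappa (11): add — endpoints in different components.
alpha-epsilon (12): add — endpoints in different components.
alpha-kappa (13): skip — alpha and kappa already connected.
beta-epsilon (15): skip — epsilon and beta already connected.
epsilon-zeta (16): skip — zeta and epsilon already connected.
iota-zeta (16): add — endpoints in different components.
Edges rejected before the tree was complete: 3.

3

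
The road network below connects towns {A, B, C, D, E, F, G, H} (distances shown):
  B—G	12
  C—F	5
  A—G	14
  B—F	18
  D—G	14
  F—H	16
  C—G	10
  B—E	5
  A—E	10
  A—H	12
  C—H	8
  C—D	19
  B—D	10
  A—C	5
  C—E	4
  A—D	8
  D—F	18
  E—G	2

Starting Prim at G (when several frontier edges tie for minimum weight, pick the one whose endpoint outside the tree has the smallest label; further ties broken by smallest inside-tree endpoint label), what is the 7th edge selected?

C-H

Prim, starting at G.
Step 1: cheapest edge leaving the tree is E—G (2); add E.
Step 2: cheapest edge leaving the tree is C—E (4); add C.
Step 3: cheapest edge leaving the tree is A—C (5); add A.
Step 4: cheapest edge leaving the tree is B—E (5); add B.
Step 5: cheapest edge leaving the tree is C—F (5); add F.
Step 6: cheapest edge leaving the tree is A—D (8); add D.
Step 7: cheapest edge leaving the tree is C—H (8); add H.
The 7th edge added is C—H.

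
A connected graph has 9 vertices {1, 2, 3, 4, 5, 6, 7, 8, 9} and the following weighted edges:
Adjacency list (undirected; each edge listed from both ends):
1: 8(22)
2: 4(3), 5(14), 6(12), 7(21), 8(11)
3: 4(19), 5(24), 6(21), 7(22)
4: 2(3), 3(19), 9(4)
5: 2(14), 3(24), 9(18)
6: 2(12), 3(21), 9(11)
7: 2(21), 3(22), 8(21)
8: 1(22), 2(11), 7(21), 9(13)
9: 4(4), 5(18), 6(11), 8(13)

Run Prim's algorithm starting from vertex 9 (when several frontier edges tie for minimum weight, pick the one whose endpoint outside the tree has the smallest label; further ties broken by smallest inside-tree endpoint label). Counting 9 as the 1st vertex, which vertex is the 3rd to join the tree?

2

Prim's algorithm from 9:
Step 1: cheapest edge leaving the tree is 4—9 (4); add 4.
Step 2: cheapest edge leaving the tree is 2—4 (3); add 2.
Step 3: cheapest edge leaving the tree is 6—9 (11); add 6.
Step 4: cheapest edge leaving the tree is 2—8 (11); add 8.
Step 5: cheapest edge leaving the tree is 2—5 (14); add 5.
Step 6: cheapest edge leaving the tree is 3—4 (19); add 3.
Step 7: cheapest edge leaving the tree is 2—7 (21); add 7.
Step 8: cheapest edge leaving the tree is 1—8 (22); add 1.
Vertex order: 9, 4, 2, 6, 8, 5, 3, 7, 1. The 3rd vertex is 2.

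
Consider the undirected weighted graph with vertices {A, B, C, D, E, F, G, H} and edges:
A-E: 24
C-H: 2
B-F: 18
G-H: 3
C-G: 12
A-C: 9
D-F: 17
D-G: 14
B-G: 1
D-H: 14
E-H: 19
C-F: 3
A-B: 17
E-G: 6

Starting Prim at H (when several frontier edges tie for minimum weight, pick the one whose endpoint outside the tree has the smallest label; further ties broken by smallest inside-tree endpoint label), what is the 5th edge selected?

E-G

Grow the tree from H using Prim:
Step 1: cheapest edge leaving the tree is C-H (2); add C.
Step 2: cheapest edge leaving the tree is C-F (3); add F.
Step 3: cheapest edge leaving the tree is G-H (3); add G.
Step 4: cheapest edge leaving the tree is B-G (1); add B.
Step 5: cheapest edge leaving the tree is E-G (6); add E.
Step 6: cheapest edge leaving the tree is A-C (9); add A.
Step 7: cheapest edge leaving the tree is D-G (14); add D.
The 5th edge added is E-G.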